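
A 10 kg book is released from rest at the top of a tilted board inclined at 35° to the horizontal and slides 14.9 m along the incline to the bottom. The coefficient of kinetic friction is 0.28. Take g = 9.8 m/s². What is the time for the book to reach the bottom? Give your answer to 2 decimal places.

2.97 s

The weight component along the incline is mg sin 35° = 56.210 N and the normal force is N = mg cos 35° = 80.277 N.
Friction up the slope is f = μN = 0.28 × 80.277 = 22.478 N, so the net downslope force is 56.210 − 22.478 = 33.732 N and a = 33.732 / 10 = 3.3732 m/s².
Starting from rest, L = ½at², so t = √(2L/a) = √(2 × 14.9 / 3.3732) = 2.9723 s.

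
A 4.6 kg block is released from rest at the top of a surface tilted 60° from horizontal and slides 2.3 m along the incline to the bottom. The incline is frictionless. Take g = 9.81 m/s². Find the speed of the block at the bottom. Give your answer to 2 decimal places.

The weight component along the incline is mg sin 60° = 39.080 N and the normal force is N = mg cos 60° = 22.563 N.
With no friction, a = g sin 60° = 8.4957 m/s².
Starting from rest over a distance of 2.3 m, v² = 2aL = 2 × 8.4957 × 2.3 = 39.0802, so v = 6.2514 m/s.

6.25 m/s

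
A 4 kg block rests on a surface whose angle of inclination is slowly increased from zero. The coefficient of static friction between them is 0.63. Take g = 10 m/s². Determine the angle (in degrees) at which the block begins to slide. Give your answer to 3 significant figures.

32.2°

At the threshold of sliding, static friction is at its maximum μ_s N and exactly balances the weight component along the incline: mg sin θ = μ_s mg cos θ.
Hence tan θ = μ_s = 0.63, so θ = arctan(0.63) = 32.2109°.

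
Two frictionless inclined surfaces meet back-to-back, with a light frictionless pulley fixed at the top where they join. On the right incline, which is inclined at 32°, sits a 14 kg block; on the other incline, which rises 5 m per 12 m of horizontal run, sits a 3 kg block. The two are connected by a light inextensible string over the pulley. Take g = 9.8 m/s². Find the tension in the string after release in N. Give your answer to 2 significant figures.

Resolve each weight along its own incline: the 14 kg mass has component 14 × 9.8 × sin 32° = 72.705 N down its slope, and the 3 kg mass has 3 × 9.8 × sin 22.62° = 11.308 N down its slope.
The 14 kg side's 72.705 N exceeds the other side's 11.308 N, so that mass slides down and the 3 kg mass slides up. Taking that direction as positive, Newton's second law for the whole system gives 72.705 − 11.308 = (14 + 3) a, so a = 61.397 / 17 = 3.6116 m/s².
For the 3 kg mass (up-slope positive): T − 11.308 = 3 × 3.6116, so T = 22.143 N.

22 N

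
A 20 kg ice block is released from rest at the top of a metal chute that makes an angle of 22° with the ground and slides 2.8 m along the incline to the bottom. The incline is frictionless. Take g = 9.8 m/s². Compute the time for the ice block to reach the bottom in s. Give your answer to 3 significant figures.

1.24 s

The weight component along the incline is mg sin 22° = 73.423 N and the normal force is N = mg cos 22° = 181.728 N.
With no friction, a = g sin 22° = 3.6711 m/s².
Starting from rest, L = ½at², so t = √(2L/a) = √(2 × 2.8 / 3.6711) = 1.2351 s.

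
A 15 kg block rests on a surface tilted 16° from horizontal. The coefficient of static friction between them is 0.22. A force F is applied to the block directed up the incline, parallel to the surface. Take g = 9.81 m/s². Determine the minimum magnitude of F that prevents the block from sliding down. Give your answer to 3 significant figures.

9.44 N

The normal force is N = mg cos 16° = 141.450 N. With F at its minimum the block is on the verge of sliding down, so static friction is at its maximum μ_s N = 0.22 × 141.450 = 31.119 N and acts up the slope.
Equilibrium along the incline: F + μ_s N = mg sin 16°, so F = 40.560 − 31.119 = 9.441 N.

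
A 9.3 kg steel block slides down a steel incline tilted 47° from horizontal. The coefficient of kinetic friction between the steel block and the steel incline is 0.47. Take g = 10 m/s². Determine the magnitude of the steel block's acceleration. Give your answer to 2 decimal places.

Resolving the weight along the incline: the component pulling the steel block down the slope is mg sin 47° = 9.3 × 10 × 0.7314 = 68.020 N, and the normal force is N = mg cos 47° = 9.3 × 10 × 0.6820 = 63.426 N.
Kinetic friction acts up the slope with magnitude f = μN = 0.47 × 63.426 = 29.810 N.
Net force along the incline is 68.020 − 29.810 = 38.210 N, so a = 38.210 / 9.3 = 4.1086 m/s².

4.11 m/s²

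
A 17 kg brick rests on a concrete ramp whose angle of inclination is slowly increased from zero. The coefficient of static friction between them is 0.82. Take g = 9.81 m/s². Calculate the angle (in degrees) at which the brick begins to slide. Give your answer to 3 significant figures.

At the threshold of sliding, static friction is at its maximum μ_s N and exactly balances the weight component along the incline: mg sin θ = μ_s mg cos θ.
Hence tan θ = μ_s = 0.82, so θ = arctan(0.82) = 39.3518°.

39.4°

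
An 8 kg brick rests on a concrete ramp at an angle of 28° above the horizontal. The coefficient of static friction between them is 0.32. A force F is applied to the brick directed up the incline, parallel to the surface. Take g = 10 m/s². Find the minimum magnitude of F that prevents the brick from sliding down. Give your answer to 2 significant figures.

The normal force is N = mg cos 28° = 70.636 N. With F at its minimum the brick is on the verge of sliding down, so static friction is at its maximum μ_s N = 0.32 × 70.636 = 22.604 N and acts up the slope.
Equilibrium along the incline: F + μ_s N = mg sin 28°, so F = 37.558 − 22.604 = 14.954 N.

15 N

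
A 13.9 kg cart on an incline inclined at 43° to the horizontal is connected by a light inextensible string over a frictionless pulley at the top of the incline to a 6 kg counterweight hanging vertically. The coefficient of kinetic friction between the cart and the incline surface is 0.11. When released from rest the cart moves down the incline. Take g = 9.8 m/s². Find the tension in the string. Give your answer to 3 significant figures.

65.8 N

For the cart on the incline: the weight component along the slope is m₁g sin 43° = 13.9 × 9.8 × 0.6820 = 92.902 N and the normal force is N = m₁g cos 43° = 99.625 N.
Kinetic friction opposes the cart's motion down the incline: f = μN = 0.11 × 99.625 = 10.959 N acting up the slope.
Newton's second law for the cart (down-slope positive): 92.902 − 10.959 − T = 13.9 a. For the hanging counterweight (upward positive): T − 6 × 9.8 = 6 a.
Adding the two equations eliminates T: 23.143 = 19.9 a, so a = 1.1630 m/s².
Then from the hanging counterweight's equation, T = 6 × (9.8 + 1.1630) = 65.778 N.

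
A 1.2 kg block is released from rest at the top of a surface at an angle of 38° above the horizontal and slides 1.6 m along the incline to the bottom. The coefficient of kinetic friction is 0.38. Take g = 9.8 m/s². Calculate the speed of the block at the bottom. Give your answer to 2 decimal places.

3.15 m/s

The weight component along the incline is mg sin 38° = 7.240 N and the normal force is N = mg cos 38° = 9.267 N.
Friction up the slope is f = μN = 0.38 × 9.267 = 3.521 N, so the net downslope force is 7.240 − 3.521 = 3.719 N and a = 3.719 / 1.2 = 3.0992 m/s².
Starting from rest over a distance of 1.6 m, v² = 2aL = 2 × 3.0992 × 1.6 = 9.9174, so v = 3.1492 m/s.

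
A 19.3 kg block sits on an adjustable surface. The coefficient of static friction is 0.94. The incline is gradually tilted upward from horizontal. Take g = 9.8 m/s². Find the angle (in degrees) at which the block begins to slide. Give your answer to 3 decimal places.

At the threshold of sliding, static friction is at its maximum μ_s N and exactly balances the weight component along the incline: mg sin θ = μ_s mg cos θ.
Hence tan θ = μ_s = 0.94, so θ = arctan(0.94) = 43.2285°.

43.229°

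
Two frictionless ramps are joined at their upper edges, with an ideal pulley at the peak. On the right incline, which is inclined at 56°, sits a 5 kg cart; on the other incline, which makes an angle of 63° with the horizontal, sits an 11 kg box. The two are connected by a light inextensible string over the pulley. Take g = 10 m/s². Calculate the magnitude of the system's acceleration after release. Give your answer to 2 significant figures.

Resolve each weight along its own incline: the 5 kg mass has component 5 × 10 × sin 56° = 41.452 N down its slope, and the 11 kg mass has 11 × 10 × sin 63° = 98.011 N down its slope.
The 11 kg side's 98.011 N exceeds the other side's 41.452 N, so that mass slides down and the 5 kg mass slides up. Taking that direction as positive, Newton's second law for the whole system gives 98.011 − 41.452 = (5 + 11) a, so a = 56.559 / 16 = 3.5349 m/s².

3.5 m/s²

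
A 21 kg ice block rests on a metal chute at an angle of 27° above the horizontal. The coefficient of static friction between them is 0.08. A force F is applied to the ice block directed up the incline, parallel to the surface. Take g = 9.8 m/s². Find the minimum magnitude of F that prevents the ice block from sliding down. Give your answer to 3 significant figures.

78.8 N

The normal force is N = mg cos 27° = 183.369 N. With F at its minimum the ice block is on the verge of sliding down, so static friction is at its maximum μ_s N = 0.08 × 183.369 = 14.670 N and acts up the slope.
Equilibrium along the incline: F + μ_s N = mg sin 27°, so F = 93.431 − 14.670 = 78.761 N.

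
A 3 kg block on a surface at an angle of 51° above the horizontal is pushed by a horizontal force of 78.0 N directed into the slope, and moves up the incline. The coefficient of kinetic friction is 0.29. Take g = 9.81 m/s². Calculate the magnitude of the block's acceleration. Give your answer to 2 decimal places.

The horizontal push has components F cos 51° = 78.0 × 0.6293 = 49.085 N up the incline and F sin 51° = 78.0 × 0.7771 = 60.614 N pressing into the surface.
The normal force is therefore N = mg cos 51° + F sin 51° = 18.520 + 60.614 = 79.134 N, and kinetic friction down the slope is μN = 0.29 × 79.134 = 22.949 N.
Along the incline: F cos 51° − mg sin 51° − μN = ma, so 49.085 − 22.870 − 22.949 = 3 a, giving a = 1.0887 m/s².

1.09 m/s²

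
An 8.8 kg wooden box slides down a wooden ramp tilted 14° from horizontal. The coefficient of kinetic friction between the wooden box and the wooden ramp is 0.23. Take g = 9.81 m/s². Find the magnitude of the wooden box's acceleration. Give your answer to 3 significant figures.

0.184 m/s²

Resolving the weight along the incline: the component pulling the wooden box down the slope is mg sin 14° = 8.8 × 9.81 × 0.2419 = 20.883 N, and the normal force is N = mg cos 14° = 8.8 × 9.81 × 0.9703 = 83.764 N.
Kinetic friction acts up the slope with magnitude f = μN = 0.23 × 83.764 = 19.266 N.
Net force along the incline is 20.883 − 19.266 = 1.617 N, so a = 1.617 / 8.8 = 0.1837 m/s².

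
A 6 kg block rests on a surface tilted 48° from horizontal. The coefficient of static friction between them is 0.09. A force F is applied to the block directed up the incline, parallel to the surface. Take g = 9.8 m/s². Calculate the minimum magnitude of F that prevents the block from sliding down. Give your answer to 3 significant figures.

40.2 N

The normal force is N = mg cos 48° = 39.345 N. With F at its minimum the block is on the verge of sliding down, so static friction is at its maximum μ_s N = 0.09 × 39.345 = 3.541 N and acts up the slope.
Equilibrium along the incline: F + μ_s N = mg sin 48°, so F = 43.697 − 3.541 = 40.156 N.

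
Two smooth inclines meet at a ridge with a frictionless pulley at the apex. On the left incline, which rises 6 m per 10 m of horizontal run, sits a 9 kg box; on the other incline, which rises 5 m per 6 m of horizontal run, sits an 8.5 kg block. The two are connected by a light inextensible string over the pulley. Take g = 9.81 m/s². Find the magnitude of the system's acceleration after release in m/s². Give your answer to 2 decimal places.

0.45 m/s²

Resolve each weight along its own incline: the 9 kg mass has component 9 × 9.81 × sin 30.96° = 45.425 N down its slope, and the 8.5 kg mass has 8.5 × 9.81 × sin 39.81° = 53.382 N down its slope.
The 8.5 kg side's 53.382 N exceeds the other side's 45.425 N, so that mass slides down and the 9 kg mass slides up. Taking that direction as positive, Newton's second law for the whole system gives 53.382 − 45.425 = (9 + 8.5) a, so a = 7.957 / 17.5 = 0.4547 m/s².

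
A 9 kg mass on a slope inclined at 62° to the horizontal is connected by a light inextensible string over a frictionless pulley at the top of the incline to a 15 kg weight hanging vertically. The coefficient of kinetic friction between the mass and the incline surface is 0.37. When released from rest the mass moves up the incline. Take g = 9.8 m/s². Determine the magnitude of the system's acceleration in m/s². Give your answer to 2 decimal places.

For the mass on the incline: the weight component along the slope is m₁g sin 62° = 9 × 9.8 × 0.8829 = 77.872 N and the normal force is N = m₁g cos 62° = 41.407 N.
Kinetic friction opposes the mass's motion up the incline: f = μN = 0.37 × 41.407 = 15.321 N acting down the slope.
Newton's second law for the mass (up-slope positive): T − 77.872 − 15.321 = 9 a. For the hanging weight (downward positive): 15 × 9.8 − T = 15 a.
Adding the two equations eliminates T: 53.807 = 24 a, so a = 2.2420 m/s².

2.24 m/s²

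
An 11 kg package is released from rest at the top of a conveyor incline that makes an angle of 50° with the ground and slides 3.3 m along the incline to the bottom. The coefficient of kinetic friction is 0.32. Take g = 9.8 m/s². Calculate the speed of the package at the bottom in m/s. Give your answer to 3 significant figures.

6.02 m/s

The weight component along the incline is mg sin 50° = 82.580 N and the normal force is N = mg cos 50° = 69.293 N.
Friction up the slope is f = μN = 0.32 × 69.293 = 22.174 N, so the net downslope force is 82.580 − 22.174 = 60.406 N and a = 60.406 / 11 = 5.4915 m/s².
Starting from rest over a distance of 3.3 m, v² = 2aL = 2 × 5.4915 × 3.3 = 36.2439, so v = 6.0203 m/s.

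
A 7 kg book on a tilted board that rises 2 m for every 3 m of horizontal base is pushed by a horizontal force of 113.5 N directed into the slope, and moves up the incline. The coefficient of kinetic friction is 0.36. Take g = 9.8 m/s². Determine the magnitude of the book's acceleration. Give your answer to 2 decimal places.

1.88 m/s²

The horizontal push has components F cos 33.69° = 113.5 × 0.8321 = 94.443 N up the incline and F sin 33.69° = 113.5 × 0.5547 = 62.958 N pressing into the surface.
The normal force is therefore N = mg cos 33.69° + F sin 33.69° = 57.082 + 62.958 = 120.040 N, and kinetic friction down the slope is μN = 0.36 × 120.040 = 43.214 N.
Along the incline: F cos 33.69° − mg sin 33.69° − μN = ma, so 94.443 − 38.052 − 43.214 = 7 a, giving a = 1.8824 m/s².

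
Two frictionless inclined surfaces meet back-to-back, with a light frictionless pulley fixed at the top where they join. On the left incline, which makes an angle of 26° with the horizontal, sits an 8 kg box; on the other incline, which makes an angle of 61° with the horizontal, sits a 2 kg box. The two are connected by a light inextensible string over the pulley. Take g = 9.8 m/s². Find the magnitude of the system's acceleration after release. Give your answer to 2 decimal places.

1.72 m/s²

Resolve each weight along its own incline: the 8 kg mass has component 8 × 9.8 × sin 26° = 34.368 N down its slope, and the 2 kg mass has 2 × 9.8 × sin 61° = 17.143 N down its slope.
The 8 kg side's 34.368 N exceeds the other side's 17.143 N, so that mass slides down and the 2 kg mass slides up. Taking that direction as positive, Newton's second law for the whole system gives 34.368 − 17.143 = (8 + 2) a, so a = 17.225 / 10 = 1.7225 m/s².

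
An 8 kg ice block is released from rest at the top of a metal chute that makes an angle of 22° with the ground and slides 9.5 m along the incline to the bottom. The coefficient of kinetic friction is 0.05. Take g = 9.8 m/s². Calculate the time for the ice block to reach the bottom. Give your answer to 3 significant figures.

2.43 s

The weight component along the incline is mg sin 22° = 29.369 N and the normal force is N = mg cos 22° = 72.691 N.
Friction up the slope is f = μN = 0.05 × 72.691 = 3.635 N, so the net downslope force is 29.369 − 3.635 = 25.734 N and a = 25.734 / 8 = 3.2168 m/s².
Starting from rest, L = ½at², so t = √(2L/a) = √(2 × 9.5 / 3.2168) = 2.4303 s.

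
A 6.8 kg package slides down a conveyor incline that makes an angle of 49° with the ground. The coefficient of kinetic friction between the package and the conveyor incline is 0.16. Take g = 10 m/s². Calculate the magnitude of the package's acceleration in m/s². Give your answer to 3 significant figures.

Resolving the weight along the incline: the component pulling the package down the slope is mg sin 49° = 6.8 × 10 × 0.7547 = 51.320 N, and the normal force is N = mg cos 49° = 6.8 × 10 × 0.6561 = 44.615 N.
Kinetic friction acts up the slope with magnitude f = μN = 0.16 × 44.615 = 7.138 N.
Net force along the incline is 51.320 − 7.138 = 44.182 N, so a = 44.182 / 6.8 = 6.4974 m/s².

6.50 m/s²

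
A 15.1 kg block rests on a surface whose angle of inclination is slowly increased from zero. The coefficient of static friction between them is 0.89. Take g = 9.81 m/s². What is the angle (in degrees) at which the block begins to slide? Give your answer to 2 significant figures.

42°

At the threshold of sliding, static friction is at its maximum μ_s N and exactly balances the weight component along the incline: mg sin θ = μ_s mg cos θ.
Hence tan θ = μ_s = 0.89, so θ = arctan(0.89) = 41.6691°.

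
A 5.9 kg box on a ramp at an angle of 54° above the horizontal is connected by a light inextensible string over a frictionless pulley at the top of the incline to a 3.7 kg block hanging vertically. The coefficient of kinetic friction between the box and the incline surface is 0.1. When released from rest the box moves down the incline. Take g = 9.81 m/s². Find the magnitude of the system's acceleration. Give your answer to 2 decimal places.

0.74 m/s²

For the box on the incline: the weight component along the slope is m₁g sin 54° = 5.9 × 9.81 × 0.8090 = 46.824 N and the normal force is N = m₁g cos 54° = 34.020 N.
Kinetic friction opposes the box's motion down the incline: f = μN = 0.1 × 34.020 = 3.402 N acting up the slope.
Newton's second law for the box (down-slope positive): 46.824 − 3.402 − T = 5.9 a. For the hanging block (upward positive): T − 3.7 × 9.81 = 3.7 a.
Adding the two equations eliminates T: 7.125 = 9.6 a, so a = 0.7422 m/s².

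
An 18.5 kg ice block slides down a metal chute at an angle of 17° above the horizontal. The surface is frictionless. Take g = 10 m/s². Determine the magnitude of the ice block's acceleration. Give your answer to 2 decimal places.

2.92 m/s²

Resolving the weight along the incline: the component pulling the ice block down the slope is mg sin 17° = 18.5 × 10 × 0.2924 = 54.094 N, and the normal force is N = mg cos 17° = 18.5 × 10 × 0.9563 = 176.916 N.
With no friction the net force along the incline is 54.094 N, so a = g sin 17° = 54.094 / 18.5 = 2.9240 m/s².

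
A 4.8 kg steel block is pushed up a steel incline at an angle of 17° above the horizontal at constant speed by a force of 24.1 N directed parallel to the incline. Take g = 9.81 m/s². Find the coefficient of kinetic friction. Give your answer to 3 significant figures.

At constant speed ΣF = 0 along the incline. The applied 24.1 N acts up the slope; the weight component mg sin 17° = 13.767 N and kinetic friction μN both act down the slope.
So 24.1 = 13.767 + μ × 45.030, giving μ = (24.1 − 13.767) / 45.030 = 0.2295.

0.229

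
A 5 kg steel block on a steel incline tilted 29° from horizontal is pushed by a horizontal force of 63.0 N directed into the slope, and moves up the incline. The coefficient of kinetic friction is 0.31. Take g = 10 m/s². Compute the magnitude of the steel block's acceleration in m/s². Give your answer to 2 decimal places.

The horizontal push has components F cos 29° = 63.0 × 0.8746 = 55.100 N up the incline and F sin 29° = 63.0 × 0.4848 = 30.542 N pressing into the surface.
The normal force is therefore N = mg cos 29° + F sin 29° = 43.730 + 30.542 = 74.272 N, and kinetic friction down the slope is μN = 0.31 × 74.272 = 23.024 N.
Along the incline: F cos 29° − mg sin 29° − μN = ma, so 55.100 − 24.240 − 23.024 = 5 a, giving a = 1.5672 m/s².

1.57 m/s²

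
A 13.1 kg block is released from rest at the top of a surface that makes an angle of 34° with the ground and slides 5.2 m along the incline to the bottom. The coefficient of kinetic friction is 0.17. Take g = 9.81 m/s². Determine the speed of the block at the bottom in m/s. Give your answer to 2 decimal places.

6.53 m/s

The weight component along the incline is mg sin 34° = 71.862 N and the normal force is N = mg cos 34° = 106.540 N.
Friction up the slope is f = μN = 0.17 × 106.540 = 18.112 N, so the net downslope force is 71.862 − 18.112 = 53.750 N and a = 53.750 / 13.1 = 4.1031 m/s².
Starting from rest over a distance of 5.2 m, v² = 2aL = 2 × 4.1031 × 5.2 = 42.6722, so v = 6.5324 m/s.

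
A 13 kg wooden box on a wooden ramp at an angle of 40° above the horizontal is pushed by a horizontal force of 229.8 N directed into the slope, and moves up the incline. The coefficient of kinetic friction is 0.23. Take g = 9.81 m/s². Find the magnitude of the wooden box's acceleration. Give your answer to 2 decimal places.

The horizontal push has components F cos 40° = 229.8 × 0.7660 = 176.027 N up the incline and F sin 40° = 229.8 × 0.6428 = 147.715 N pressing into the surface.
The normal force is therefore N = mg cos 40° + F sin 40° = 97.688 + 147.715 = 245.403 N, and kinetic friction down the slope is μN = 0.23 × 245.403 = 56.443 N.
Along the incline: F cos 40° − mg sin 40° − μN = ma, so 176.027 − 81.976 − 56.443 = 13 a, giving a = 2.8929 m/s².

2.89 m/s²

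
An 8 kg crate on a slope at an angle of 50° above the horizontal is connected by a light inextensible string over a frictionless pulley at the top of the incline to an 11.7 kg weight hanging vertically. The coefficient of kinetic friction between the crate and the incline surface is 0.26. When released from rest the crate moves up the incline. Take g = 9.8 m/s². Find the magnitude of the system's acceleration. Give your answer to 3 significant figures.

2.11 m/s²

For the crate on the incline: the weight component along the slope is m₁g sin 50° = 8 × 9.8 × 0.7660 = 60.054 N and the normal force is N = m₁g cos 50° = 50.395 N.
Kinetic friction opposes the crate's motion up the incline: f = μN = 0.26 × 50.395 = 13.103 N acting down the slope.
Newton's second law for the crate (up-slope positive): T − 60.054 − 13.103 = 8 a. For the hanging weight (downward positive): 11.7 × 9.8 − T = 11.7 a.
Adding the two equations eliminates T: 41.503 = 19.7 a, so a = 2.1068 m/s².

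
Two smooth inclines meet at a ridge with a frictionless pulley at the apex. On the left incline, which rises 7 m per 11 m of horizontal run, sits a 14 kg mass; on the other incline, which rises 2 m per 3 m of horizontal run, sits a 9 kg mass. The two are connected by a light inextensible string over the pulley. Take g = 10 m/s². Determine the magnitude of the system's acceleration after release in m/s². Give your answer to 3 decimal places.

1.097 m/s²

Resolve each weight along its own incline: the 14 kg mass has component 14 × 10 × sin 32.47° = 75.163 N down its slope, and the 9 kg mass has 9 × 10 × sin 33.69° = 49.923 N down its slope.
The 14 kg side's 75.163 N exceeds the other side's 49.923 N, so that mass slides down and the 9 kg mass slides up. Taking that direction as positive, Newton's second law for the whole system gives 75.163 − 49.923 = (14 + 9) a, so a = 25.240 / 23 = 1.0974 m/s².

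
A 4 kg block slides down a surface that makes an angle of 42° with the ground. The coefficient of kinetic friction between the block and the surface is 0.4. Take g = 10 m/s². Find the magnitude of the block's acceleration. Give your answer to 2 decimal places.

Resolving the weight along the incline: the component pulling the block down the slope is mg sin 42° = 4 × 10 × 0.6691 = 26.764 N, and the normal force is N = mg cos 42° = 4 × 10 × 0.7431 = 29.724 N.
Kinetic friction acts up the slope with magnitude f = μN = 0.4 × 29.724 = 11.890 N.
Net force along the incline is 26.764 − 11.890 = 14.874 N, so a = 14.874 / 4 = 3.7185 m/s².

3.72 m/s²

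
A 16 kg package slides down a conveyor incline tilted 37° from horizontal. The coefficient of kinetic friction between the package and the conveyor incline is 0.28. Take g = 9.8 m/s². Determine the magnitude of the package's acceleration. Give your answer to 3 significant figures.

Resolving the weight along the incline: the component pulling the package down the slope is mg sin 37° = 16 × 9.8 × 0.6018 = 94.362 N, and the normal force is N = mg cos 37° = 16 × 9.8 × 0.7986 = 125.220 N.
Kinetic friction acts up the slope with magnitude f = μN = 0.28 × 125.220 = 35.062 N.
Net force along the incline is 94.362 − 35.062 = 59.300 N, so a = 59.300 / 16 = 3.7062 m/s².

3.71 m/s²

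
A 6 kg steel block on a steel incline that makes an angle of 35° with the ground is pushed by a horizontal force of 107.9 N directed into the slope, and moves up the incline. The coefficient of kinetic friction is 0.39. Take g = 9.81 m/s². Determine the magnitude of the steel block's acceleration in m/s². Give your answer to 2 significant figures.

The horizontal push has components F cos 35° = 107.9 × 0.8192 = 88.392 N up the incline and F sin 35° = 107.9 × 0.5736 = 61.891 N pressing into the surface.
The normal force is therefore N = mg cos 35° + F sin 35° = 48.218 + 61.891 = 110.109 N, and kinetic friction down the slope is μN = 0.39 × 110.109 = 42.943 N.
Along the incline: F cos 35° − mg sin 35° − μN = ma, so 88.392 − 33.762 − 42.943 = 6 a, giving a = 1.9478 m/s².

1.9 m/s²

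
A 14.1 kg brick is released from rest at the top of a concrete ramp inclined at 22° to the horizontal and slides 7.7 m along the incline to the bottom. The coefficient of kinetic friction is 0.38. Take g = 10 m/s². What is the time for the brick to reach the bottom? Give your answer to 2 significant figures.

The weight component along the incline is mg sin 22° = 52.820 N and the normal force is N = mg cos 22° = 130.733 N.
Friction up the slope is f = μN = 0.38 × 130.733 = 49.679 N, so the net downslope force is 52.820 − 49.679 = 3.141 N and a = 3.141 / 14.1 = 0.2228 m/s².
Starting from rest, L = ½at², so t = √(2L/a) = √(2 × 7.7 / 0.2228) = 8.3139 s.

8.3 s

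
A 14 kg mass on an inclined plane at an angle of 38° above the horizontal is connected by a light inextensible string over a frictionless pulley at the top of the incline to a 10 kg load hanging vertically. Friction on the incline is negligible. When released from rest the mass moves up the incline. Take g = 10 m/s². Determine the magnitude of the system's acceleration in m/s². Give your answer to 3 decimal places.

For the mass on the incline: the weight component along the slope is m₁g sin 38° = 14 × 10 × 0.6157 = 86.198 N and the normal force is N = m₁g cos 38° = 110.322 N.
Newton's second law for the mass (up-slope positive): T − 86.198 = 14 a. For the hanging load (downward positive): 10 × 10 − T = 10 a.
Adding the two equations eliminates T: 13.802 = 24 a, so a = 0.5751 m/s².

0.575 m/s²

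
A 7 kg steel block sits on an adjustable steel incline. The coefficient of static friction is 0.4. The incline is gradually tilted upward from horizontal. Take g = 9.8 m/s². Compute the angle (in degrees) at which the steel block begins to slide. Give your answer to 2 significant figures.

At the threshold of sliding, static friction is at its maximum μ_s N and exactly balances the weight component along the incline: mg sin θ = μ_s mg cos θ.
Hence tan θ = μ_s = 0.4, so θ = arctan(0.4) = 21.8014°.

22°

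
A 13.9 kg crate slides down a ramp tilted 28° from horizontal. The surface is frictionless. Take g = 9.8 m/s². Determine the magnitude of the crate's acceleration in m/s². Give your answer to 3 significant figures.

4.60 m/s²

Resolving the weight along the incline: the component pulling the crate down the slope is mg sin 28° = 13.9 × 9.8 × 0.4695 = 63.955 N, and the normal force is N = mg cos 28° = 13.9 × 9.8 × 0.8829 = 120.269 N.
With no friction the net force along the incline is 63.955 N, so a = g sin 28° = 63.955 / 13.9 = 4.6011 m/s².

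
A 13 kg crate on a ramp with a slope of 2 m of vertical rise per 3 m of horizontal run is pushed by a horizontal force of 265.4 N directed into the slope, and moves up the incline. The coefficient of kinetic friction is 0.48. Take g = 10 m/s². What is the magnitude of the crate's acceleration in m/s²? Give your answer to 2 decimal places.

2.01 m/s²

The horizontal push has components F cos 33.69° = 265.4 × 0.8321 = 220.839 N up the incline and F sin 33.69° = 265.4 × 0.5547 = 147.217 N pressing into the surface.
The normal force is therefore N = mg cos 33.69° + F sin 33.69° = 108.173 + 147.217 = 255.390 N, and kinetic friction down the slope is μN = 0.48 × 255.390 = 122.587 N.
Along the incline: F cos 33.69° − mg sin 33.69° − μN = ma, so 220.839 − 72.111 − 122.587 = 13 a, giving a = 2.0108 m/s².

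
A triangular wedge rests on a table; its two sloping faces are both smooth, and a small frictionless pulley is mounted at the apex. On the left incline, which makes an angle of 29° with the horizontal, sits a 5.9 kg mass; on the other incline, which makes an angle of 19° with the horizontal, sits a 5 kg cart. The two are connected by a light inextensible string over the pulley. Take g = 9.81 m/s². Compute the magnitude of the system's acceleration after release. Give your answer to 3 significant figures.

1.11 m/s²

Resolve each weight along its own incline: the 5.9 kg mass has component 5.9 × 9.81 × sin 29° = 28.060 N down its slope, and the 5 kg mass has 5 × 9.81 × sin 19° = 15.969 N down its slope.
The 5.9 kg side's 28.060 N exceeds the other side's 15.969 N, so that mass slides down and the 5 kg mass slides up. Taking that direction as positive, Newton's second law for the whole system gives 28.060 − 15.969 = (5.9 + 5) a, so a = 12.091 / 10.9 = 1.1093 m/s².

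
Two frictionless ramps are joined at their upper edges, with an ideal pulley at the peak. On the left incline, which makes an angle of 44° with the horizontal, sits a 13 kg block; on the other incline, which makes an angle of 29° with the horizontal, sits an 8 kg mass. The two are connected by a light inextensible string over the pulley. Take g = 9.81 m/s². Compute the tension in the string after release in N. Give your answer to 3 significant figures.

Resolve each weight along its own incline: the 13 kg mass has component 13 × 9.81 × sin 44° = 88.590 N down its slope, and the 8 kg mass has 8 × 9.81 × sin 29° = 38.048 N down its slope.
The 13 kg side's 88.590 N exceeds the other side's 38.048 N, so that mass slides down and the 8 kg mass slides up. Taking that direction as positive, Newton's second law for the whole system gives 88.590 − 38.048 = (13 + 8) a, so a = 50.542 / 21 = 2.4068 m/s².
For the 8 kg mass (up-slope positive): T − 38.048 = 8 × 2.4068, so T = 57.302 N.

57.3 N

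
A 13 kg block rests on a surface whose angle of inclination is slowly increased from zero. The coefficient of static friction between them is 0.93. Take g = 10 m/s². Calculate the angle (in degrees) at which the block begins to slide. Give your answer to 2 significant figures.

At the threshold of sliding, static friction is at its maximum μ_s N and exactly balances the weight component along the incline: mg sin θ = μ_s mg cos θ.
Hence tan θ = μ_s = 0.93, so θ = arctan(0.93) = 42.9228°.

43°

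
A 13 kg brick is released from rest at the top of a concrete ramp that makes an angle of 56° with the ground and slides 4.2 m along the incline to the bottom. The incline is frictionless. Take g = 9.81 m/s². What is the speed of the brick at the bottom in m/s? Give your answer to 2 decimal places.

The weight component along the incline is mg sin 56° = 105.727 N and the normal force is N = mg cos 56° = 71.314 N.
With no friction, a = g sin 56° = 8.1329 m/s².
Starting from rest over a distance of 4.2 m, v² = 2aL = 2 × 8.1329 × 4.2 = 68.3164, so v = 8.2654 m/s.

8.27 m/s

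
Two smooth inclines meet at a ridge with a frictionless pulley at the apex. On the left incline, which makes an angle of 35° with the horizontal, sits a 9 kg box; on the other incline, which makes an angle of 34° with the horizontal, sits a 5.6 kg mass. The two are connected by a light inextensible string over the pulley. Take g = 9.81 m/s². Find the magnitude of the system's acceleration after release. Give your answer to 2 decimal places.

Resolve each weight along its own incline: the 9 kg mass has component 9 × 9.81 × sin 35° = 50.641 N down its slope, and the 5.6 kg mass has 5.6 × 9.81 × sin 34° = 30.720 N down its slope.
The 9 kg side's 50.641 N exceeds the other side's 30.720 N, so that mass slides down and the 5.6 kg mass slides up. Taking that direction as positive, Newton's second law for the whole system gives 50.641 − 30.720 = (9 + 5.6) a, so a = 19.921 / 14.6 = 1.3645 m/s².

1.36 m/s²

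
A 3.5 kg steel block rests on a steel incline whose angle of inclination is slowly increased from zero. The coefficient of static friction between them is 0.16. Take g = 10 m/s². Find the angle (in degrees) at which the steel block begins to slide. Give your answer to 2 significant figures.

At the threshold of sliding, static friction is at its maximum μ_s N and exactly balances the weight component along the incline: mg sin θ = μ_s mg cos θ.
Hence tan θ = μ_s = 0.16, so θ = arctan(0.16) = 9.0903°.

9.1°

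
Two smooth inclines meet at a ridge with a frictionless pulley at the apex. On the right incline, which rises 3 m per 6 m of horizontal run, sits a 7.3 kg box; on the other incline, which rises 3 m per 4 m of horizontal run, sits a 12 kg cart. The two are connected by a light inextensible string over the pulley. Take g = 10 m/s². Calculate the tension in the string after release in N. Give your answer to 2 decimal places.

47.53 N

Resolve each weight along its own incline: the 7.3 kg mass has component 7.3 × 10 × sin 26.57° = 32.647 N down its slope, and the 12 kg mass has 12 × 10 × sin 36.87° = 72.000 N down its slope.
The 12 kg side's 72.000 N exceeds the other side's 32.647 N, so that mass slides down and the 7.3 kg mass slides up. Taking that direction as positive, Newton's second law for the whole system gives 72.000 − 32.647 = (7.3 + 12) a, so a = 39.353 / 19.3 = 2.0390 m/s².
For the 7.3 kg mass (up-slope positive): T − 32.647 = 7.3 × 2.0390, so T = 47.532 N.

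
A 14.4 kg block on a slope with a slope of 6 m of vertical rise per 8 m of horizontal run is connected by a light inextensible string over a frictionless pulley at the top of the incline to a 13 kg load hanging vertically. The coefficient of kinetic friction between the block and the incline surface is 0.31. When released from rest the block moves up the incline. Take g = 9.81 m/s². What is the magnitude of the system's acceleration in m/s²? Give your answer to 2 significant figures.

For the block on the incline: the weight component along the slope is m₁g sin 36.87° = 14.4 × 9.81 × 0.6000 = 84.758 N and the normal force is N = m₁g cos 36.87° = 113.011 N.
Kinetic friction opposes the block's motion up the incline: f = μN = 0.31 × 113.011 = 35.033 N acting down the slope.
Newton's second law for the block (up-slope positive): T − 84.758 − 35.033 = 14.4 a. For the hanging load (downward positive): 13 × 9.81 − T = 13 a.
Adding the two equations eliminates T: 7.739 = 27.4 a, so a = 0.2824 m/s².

0.28 m/s²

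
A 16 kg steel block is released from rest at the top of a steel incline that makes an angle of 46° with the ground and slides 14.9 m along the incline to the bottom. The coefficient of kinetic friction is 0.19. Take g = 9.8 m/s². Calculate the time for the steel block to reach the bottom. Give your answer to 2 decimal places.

2.28 s

The weight component along the incline is mg sin 46° = 112.792 N and the normal force is N = mg cos 46° = 108.922 N.
Friction up the slope is f = μN = 0.19 × 108.922 = 20.695 N, so the net downslope force is 112.792 − 20.695 = 92.097 N and a = 92.097 / 16 = 5.7561 m/s².
Starting from rest, L = ½at², so t = √(2L/a) = √(2 × 14.9 / 5.7561) = 2.2753 s.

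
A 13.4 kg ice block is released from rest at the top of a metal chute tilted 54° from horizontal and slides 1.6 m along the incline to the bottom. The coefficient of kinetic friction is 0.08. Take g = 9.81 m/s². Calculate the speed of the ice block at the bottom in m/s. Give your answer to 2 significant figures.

The weight component along the incline is mg sin 54° = 106.349 N and the normal force is N = mg cos 54° = 77.267 N.
Friction up the slope is f = μN = 0.08 × 77.267 = 6.181 N, so the net downslope force is 106.349 − 6.181 = 100.168 N and a = 100.168 / 13.4 = 7.4752 m/s².
Starting from rest over a distance of 1.6 m, v² = 2aL = 2 × 7.4752 × 1.6 = 23.9206, so v = 4.8909 m/s.

4.9 m/s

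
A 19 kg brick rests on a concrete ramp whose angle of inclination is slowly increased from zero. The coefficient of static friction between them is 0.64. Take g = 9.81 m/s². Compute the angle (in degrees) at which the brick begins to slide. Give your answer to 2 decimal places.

32.62°

At the threshold of sliding, static friction is at its maximum μ_s N and exactly balances the weight component along the incline: mg sin θ = μ_s mg cos θ.
Hence tan θ = μ_s = 0.64, so θ = arctan(0.64) = 32.6192°.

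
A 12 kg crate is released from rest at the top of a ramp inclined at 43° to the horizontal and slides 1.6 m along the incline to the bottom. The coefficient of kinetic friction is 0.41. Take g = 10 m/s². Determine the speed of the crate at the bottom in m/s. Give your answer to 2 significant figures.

3.5 m/s

The weight component along the incline is mg sin 43° = 81.840 N and the normal force is N = mg cos 43° = 87.762 N.
Friction up the slope is f = μN = 0.41 × 87.762 = 35.982 N, so the net downslope force is 81.840 − 35.982 = 45.858 N and a = 45.858 / 12 = 3.8215 m/s².
Starting from rest over a distance of 1.6 m, v² = 2aL = 2 × 3.8215 × 1.6 = 12.2288, so v = 3.4970 m/s.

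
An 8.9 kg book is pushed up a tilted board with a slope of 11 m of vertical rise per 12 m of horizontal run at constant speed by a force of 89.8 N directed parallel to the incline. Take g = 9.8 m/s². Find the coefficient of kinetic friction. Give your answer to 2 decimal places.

At constant speed ΣF = 0 along the incline. The applied 89.8 N acts up the slope; the weight component mg sin 42.51° = 58.937 N and kinetic friction μN both act down the slope.
So 89.8 = 58.937 + μ × 64.295, giving μ = (89.8 − 58.937) / 64.295 = 0.4800.

0.48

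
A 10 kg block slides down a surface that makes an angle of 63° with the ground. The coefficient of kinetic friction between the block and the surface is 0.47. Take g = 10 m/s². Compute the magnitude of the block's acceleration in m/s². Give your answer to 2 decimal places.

Resolving the weight along the incline: the component pulling the block down the slope is mg sin 63° = 10 × 10 × 0.8910 = 89.100 N, and the normal force is N = mg cos 63° = 10 × 10 × 0.4540 = 45.400 N.
Kinetic friction acts up the slope with magnitude f = μN = 0.47 × 45.400 = 21.338 N.
Net force along the incline is 89.100 − 21.338 = 67.762 N, so a = 67.762 / 10 = 6.7762 m/s².

6.78 m/s²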